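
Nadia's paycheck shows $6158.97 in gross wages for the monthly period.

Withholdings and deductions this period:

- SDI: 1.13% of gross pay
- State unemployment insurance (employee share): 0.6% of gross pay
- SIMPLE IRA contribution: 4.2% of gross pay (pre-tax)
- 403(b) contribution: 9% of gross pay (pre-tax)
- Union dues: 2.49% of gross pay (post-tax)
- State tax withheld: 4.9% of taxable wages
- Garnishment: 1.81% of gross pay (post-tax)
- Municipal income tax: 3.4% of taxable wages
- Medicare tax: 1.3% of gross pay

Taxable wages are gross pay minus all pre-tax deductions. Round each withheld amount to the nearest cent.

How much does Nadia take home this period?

403(b) contribution: $6158.97 × 0.09 = $554.31
SIMPLE IRA contribution: $6158.97 × 0.042 = $258.68
Pre-tax total = $554.31 + $258.68 = $812.99
Taxable wages = $6158.97 − $812.99 = $5345.98
Municipal income tax: $5345.98 × 0.034 = $181.76
State tax withheld: $5345.98 × 0.049 = $261.95
Medicare tax: $6158.97 × 0.013 = $80.07
SDI: $6158.97 × 0.0113 = $69.60
State unemployment insurance (employee share): $6158.97 × 0.006 = $36.95
Garnishment: $6158.97 × 0.0181 = $111.48
Union dues: $6158.97 × 0.0249 = $153.36
Total deductions = $554.31 + $258.68 + $181.76 + $261.95 + $80.07 + $69.60 + $36.95 + $111.48 + $153.36 = $1708.16
Net pay = $6158.97 − $1708.16 = $4450.81

$4450.81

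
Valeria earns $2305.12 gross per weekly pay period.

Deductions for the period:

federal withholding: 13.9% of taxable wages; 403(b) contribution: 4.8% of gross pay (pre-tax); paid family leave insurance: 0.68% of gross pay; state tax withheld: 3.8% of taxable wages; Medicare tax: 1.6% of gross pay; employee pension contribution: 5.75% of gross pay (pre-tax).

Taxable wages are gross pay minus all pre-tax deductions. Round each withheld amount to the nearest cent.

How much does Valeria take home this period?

403(b) contribution: $2305.12 × 0.048 = $110.65
Employee pension contribution: $2305.12 × 0.0575 = $132.54
Pre-tax total = $110.65 + $132.54 = $243.19
Taxable wages = $2305.12 − $243.19 = $2061.93
Federal withholding: $2061.93 × 0.139 = $286.61
State tax withheld: $2061.93 × 0.038 = $78.35
Paid family leave insurance: $2305.12 × 0.0068 = $15.67
Medicare tax: $2305.12 × 0.016 = $36.88
Total deductions = $110.65 + $132.54 + $286.61 + $78.35 + $15.67 + $36.88 = $660.70
Net pay = $2305.12 − $660.70 = $1644.42

$1644.42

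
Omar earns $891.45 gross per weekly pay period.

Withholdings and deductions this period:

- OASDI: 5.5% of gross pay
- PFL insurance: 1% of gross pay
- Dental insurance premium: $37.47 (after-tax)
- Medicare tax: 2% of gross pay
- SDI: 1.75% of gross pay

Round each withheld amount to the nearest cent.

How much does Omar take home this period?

$762.61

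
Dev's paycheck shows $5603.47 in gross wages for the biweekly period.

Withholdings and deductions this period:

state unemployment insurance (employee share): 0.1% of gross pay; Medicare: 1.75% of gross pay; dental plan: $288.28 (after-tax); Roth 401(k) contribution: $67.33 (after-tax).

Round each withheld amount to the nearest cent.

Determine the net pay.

$5144.20

State unemployment insurance (employee share): $5603.47 × 0.001 = $5.60
Medicare: $5603.47 × 0.0175 = $98.06
Dental plan: $288.28
Roth 401(k) contribution: $67.33
Total deductions = $5.60 + $98.06 + $288.28 + $67.33 = $459.27
Net pay = $5603.47 − $459.27 = $5144.20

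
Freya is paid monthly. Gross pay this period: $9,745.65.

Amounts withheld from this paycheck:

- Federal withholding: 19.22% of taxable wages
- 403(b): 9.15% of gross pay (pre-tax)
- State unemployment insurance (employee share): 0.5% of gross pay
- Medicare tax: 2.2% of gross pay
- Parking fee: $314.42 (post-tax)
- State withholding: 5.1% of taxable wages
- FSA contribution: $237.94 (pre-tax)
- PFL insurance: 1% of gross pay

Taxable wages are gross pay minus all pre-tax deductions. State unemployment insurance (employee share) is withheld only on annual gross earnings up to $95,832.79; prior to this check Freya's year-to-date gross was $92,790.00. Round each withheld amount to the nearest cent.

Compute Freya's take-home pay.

$5,879.09

403(b): $9,745.65 × 0.0915 = $891.73
FSA contribution: $237.94
Pre-tax total = $891.73 + $237.94 = $1,129.67
Taxable wages = $9,745.65 − $1,129.67 = $8,615.98
State withholding: $8,615.98 × 0.051 = $439.41
Federal withholding: $8,615.98 × 0.1922 = $1,655.99
PFL insurance: $9,745.65 × 0.01 = $97.46
Medicare tax: $9,745.65 × 0.022 = $214.40
State unemployment insurance (employee share): only $95,832.79 − $92,790.00 = $3,042.79 of this check is subject → $3,042.79 × 0.005 = $15.21
Parking fee: $314.42
Total deductions = $891.73 + $237.94 + $439.41 + $1,655.99 + $97.46 + $214.40 + $15.21 + $314.42 = $3,866.56
Net pay = $9,745.65 − $3,866.56 = $5,879.09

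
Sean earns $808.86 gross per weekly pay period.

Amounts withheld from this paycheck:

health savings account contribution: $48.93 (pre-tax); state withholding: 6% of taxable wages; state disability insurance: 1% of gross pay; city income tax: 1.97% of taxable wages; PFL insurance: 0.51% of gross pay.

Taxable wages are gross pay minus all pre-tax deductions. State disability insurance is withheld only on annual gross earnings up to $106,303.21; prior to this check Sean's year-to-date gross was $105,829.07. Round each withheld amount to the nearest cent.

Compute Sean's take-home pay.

Health savings account contribution: $48.93
Taxable wages = $808.86 − $48.93 = $759.93
State withholding: $759.93 × 0.06 = $45.60
City income tax: $759.93 × 0.0197 = $14.97
PFL insurance: $808.86 × 0.0051 = $4.13
State disability insurance: only $106,303.21 − $105,829.07 = $474.14 of this check is subject → $474.14 × 0.01 = $4.74
Total deductions = $48.93 + $45.60 + $14.97 + $4.13 + $4.74 = $118.37
Net pay = $808.86 − $118.37 = $690.49

$690.49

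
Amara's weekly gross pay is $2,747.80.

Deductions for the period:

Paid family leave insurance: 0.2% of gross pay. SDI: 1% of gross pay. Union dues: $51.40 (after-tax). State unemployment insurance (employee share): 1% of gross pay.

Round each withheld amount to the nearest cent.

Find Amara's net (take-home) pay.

$2,635.94

State unemployment insurance (employee share): $2,747.80 × 0.01 = $27.48
Paid family leave insurance: $2,747.80 × 0.002 = $5.50
SDI: $2,747.80 × 0.01 = $27.48
Union dues: $51.40
Total deductions = $27.48 + $5.50 + $27.48 + $51.40 = $111.86
Net pay = $2,747.80 − $111.86 = $2,635.94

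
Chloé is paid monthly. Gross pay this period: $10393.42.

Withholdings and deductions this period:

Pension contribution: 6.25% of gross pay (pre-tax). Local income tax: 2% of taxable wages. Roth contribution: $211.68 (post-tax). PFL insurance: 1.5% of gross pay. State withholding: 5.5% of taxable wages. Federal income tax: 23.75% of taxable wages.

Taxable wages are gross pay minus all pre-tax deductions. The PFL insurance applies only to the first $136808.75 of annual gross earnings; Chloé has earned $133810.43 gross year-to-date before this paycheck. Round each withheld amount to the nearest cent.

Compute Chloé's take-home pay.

$6442.23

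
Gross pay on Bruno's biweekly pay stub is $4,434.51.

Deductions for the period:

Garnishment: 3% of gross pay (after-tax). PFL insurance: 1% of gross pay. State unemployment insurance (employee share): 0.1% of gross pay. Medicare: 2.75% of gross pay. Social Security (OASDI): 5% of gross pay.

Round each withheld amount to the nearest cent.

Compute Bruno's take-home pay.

Medicare: $4,434.51 × 0.0275 = $121.95
PFL insurance: $4,434.51 × 0.01 = $44.35
Social Security (OASDI): $4,434.51 × 0.05 = $221.73
State unemployment insurance (employee share): $4,434.51 × 0.001 = $4.43
Garnishment: $4,434.51 × 0.03 = $133.04
Total deductions = $121.95 + $44.35 + $221.73 + $4.43 + $133.04 = $525.50
Net pay = $4,434.51 − $525.50 = $3,909.01

$3,909.01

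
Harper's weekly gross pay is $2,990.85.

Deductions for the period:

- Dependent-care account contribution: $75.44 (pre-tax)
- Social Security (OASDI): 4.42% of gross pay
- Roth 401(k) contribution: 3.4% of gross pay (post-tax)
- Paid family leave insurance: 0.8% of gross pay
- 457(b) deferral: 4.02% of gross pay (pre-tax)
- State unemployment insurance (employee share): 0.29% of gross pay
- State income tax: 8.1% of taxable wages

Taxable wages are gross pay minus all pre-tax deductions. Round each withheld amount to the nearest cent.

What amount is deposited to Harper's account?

$2,302.28

457(b) deferral: $2,990.85 × 0.0402 = $120.23
Dependent-care account contribution: $75.44
Pre-tax total = $120.23 + $75.44 = $195.67
Taxable wages = $2,990.85 − $195.67 = $2,795.18
State income tax: $2,795.18 × 0.081 = $226.41
State unemployment insurance (employee share): $2,990.85 × 0.0029 = $8.67
Paid family leave insurance: $2,990.85 × 0.008 = $23.93
Social Security (OASDI): $2,990.85 × 0.0442 = $132.20
Roth 401(k) contribution: $2,990.85 × 0.034 = $101.69
Total deductions = $120.23 + $75.44 + $226.41 + $8.67 + $23.93 + $132.20 + $101.69 = $688.57
Net pay = $2,990.85 − $688.57 = $2,302.28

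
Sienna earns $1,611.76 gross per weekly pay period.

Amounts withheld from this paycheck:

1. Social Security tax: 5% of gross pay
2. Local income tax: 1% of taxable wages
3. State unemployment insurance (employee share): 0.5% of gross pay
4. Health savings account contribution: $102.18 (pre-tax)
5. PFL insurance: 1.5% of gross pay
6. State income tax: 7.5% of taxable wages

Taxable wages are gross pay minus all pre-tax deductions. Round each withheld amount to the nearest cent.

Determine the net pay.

$1,268.43

Health savings account contribution: $102.18
Taxable wages = $1,611.76 − $102.18 = $1,509.58
Local income tax: $1,509.58 × 0.01 = $15.10
State income tax: $1,509.58 × 0.075 = $113.22
PFL insurance: $1,611.76 × 0.015 = $24.18
Social Security tax: $1,611.76 × 0.05 = $80.59
State unemployment insurance (employee share): $1,611.76 × 0.005 = $8.06
Total deductions = $102.18 + $15.10 + $113.22 + $24.18 + $80.59 + $8.06 = $343.33
Net pay = $1,611.76 − $343.33 = $1,268.43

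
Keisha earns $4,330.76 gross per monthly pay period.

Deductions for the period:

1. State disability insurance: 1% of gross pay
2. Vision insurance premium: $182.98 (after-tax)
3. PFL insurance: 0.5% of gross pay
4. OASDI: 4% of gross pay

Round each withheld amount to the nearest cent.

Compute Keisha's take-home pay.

State disability insurance: $4,330.76 × 0.01 = $43.31
OASDI: $4,330.76 × 0.04 = $173.23
PFL insurance: $4,330.76 × 0.005 = $21.65
Vision insurance premium: $182.98
Total deductions = $43.31 + $173.23 + $21.65 + $182.98 = $421.17
Net pay = $4,330.76 − $421.17 = $3,909.59

$3,909.59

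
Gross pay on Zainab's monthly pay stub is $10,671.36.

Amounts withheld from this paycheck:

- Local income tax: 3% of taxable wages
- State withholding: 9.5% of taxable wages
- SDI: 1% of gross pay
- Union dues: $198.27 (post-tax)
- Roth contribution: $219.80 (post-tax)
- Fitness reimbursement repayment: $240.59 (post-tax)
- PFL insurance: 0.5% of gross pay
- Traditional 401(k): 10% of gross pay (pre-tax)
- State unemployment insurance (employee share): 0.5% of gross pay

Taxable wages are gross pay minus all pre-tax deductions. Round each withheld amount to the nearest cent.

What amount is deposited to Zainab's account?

$7,531.60

Traditional 401(k): $10,671.36 × 0.1 = $1,067.14
Taxable wages = $10,671.36 − $1,067.14 = $9,604.22
State withholding: $9,604.22 × 0.095 = $912.40
Local income tax: $9,604.22 × 0.03 = $288.13
State unemployment insurance (employee share): $10,671.36 × 0.005 = $53.36
PFL insurance: $10,671.36 × 0.005 = $53.36
SDI: $10,671.36 × 0.01 = $106.71
Roth contribution: $219.80
Union dues: $198.27
Fitness reimbursement repayment: $240.59
Total deductions = $1,067.14 + $912.40 + $288.13 + $53.36 + $53.36 + $106.71 + $219.80 + $198.27 + $240.59 = $3,139.76
Net pay = $10,671.36 − $3,139.76 = $7,531.60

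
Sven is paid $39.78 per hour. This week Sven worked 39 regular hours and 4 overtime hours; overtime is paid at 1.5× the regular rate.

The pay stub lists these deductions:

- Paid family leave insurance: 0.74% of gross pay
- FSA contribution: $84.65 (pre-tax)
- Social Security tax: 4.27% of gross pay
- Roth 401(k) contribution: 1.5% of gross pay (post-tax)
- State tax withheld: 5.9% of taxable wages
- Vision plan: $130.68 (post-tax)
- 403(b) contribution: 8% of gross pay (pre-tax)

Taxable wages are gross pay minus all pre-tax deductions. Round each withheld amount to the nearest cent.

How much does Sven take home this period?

Regular pay: 39 × $39.78 = $1,551.42
Overtime pay: 4 × $39.78 × 1.5 = $238.68
Gross pay = $1,551.42 + $238.68 = $1,790.10
403(b) contribution: $1,790.10 × 0.08 = $143.21
FSA contribution: $84.65
Pre-tax total = $143.21 + $84.65 = $227.86
Taxable wages = $1,790.10 − $227.86 = $1,562.24
State tax withheld: $1,562.24 × 0.059 = $92.17
Paid family leave insurance: $1,790.10 × 0.0074 = $13.25
Social Security tax: $1,790.10 × 0.0427 = $76.44
Roth 401(k) contribution: $1,790.10 × 0.015 = $26.85
Vision plan: $130.68
Total deductions = $143.21 + $84.65 + $92.17 + $13.25 + $76.44 + $26.85 + $130.68 = $567.25
Net pay = $1,790.10 − $567.25 = $1,222.85

$1,222.85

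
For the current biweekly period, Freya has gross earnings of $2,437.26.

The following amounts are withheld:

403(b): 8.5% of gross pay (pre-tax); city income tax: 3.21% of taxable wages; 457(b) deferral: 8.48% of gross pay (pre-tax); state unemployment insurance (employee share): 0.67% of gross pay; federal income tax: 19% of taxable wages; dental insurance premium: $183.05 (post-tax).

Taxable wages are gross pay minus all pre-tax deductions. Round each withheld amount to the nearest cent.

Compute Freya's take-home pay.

457(b) deferral: $2,437.26 × 0.0848 = $206.68
403(b): $2,437.26 × 0.085 = $207.17
Pre-tax total = $206.68 + $207.17 = $413.85
Taxable wages = $2,437.26 − $413.85 = $2,023.41
City income tax: $2,023.41 × 0.0321 = $64.95
Federal income tax: $2,023.41 × 0.19 = $384.45
State unemployment insurance (employee share): $2,437.26 × 0.0067 = $16.33
Dental insurance premium: $183.05
Total deductions = $206.68 + $207.17 + $64.95 + $384.45 + $16.33 + $183.05 = $1,062.63
Net pay = $2,437.26 − $1,062.63 = $1,374.63

$1,374.63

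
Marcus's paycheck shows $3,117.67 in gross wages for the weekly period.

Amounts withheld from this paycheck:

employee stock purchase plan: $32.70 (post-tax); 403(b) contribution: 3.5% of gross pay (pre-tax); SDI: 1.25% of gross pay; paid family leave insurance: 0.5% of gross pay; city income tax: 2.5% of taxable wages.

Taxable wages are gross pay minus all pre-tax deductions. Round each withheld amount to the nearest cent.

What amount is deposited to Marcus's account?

$2,846.08

403(b) contribution: $3,117.67 × 0.035 = $109.12
Taxable wages = $3,117.67 − $109.12 = $3,008.55
City income tax: $3,008.55 × 0.025 = $75.21
Paid family leave insurance: $3,117.67 × 0.005 = $15.59
SDI: $3,117.67 × 0.0125 = $38.97
Employee stock purchase plan: $32.70
Total deductions = $109.12 + $75.21 + $15.59 + $38.97 + $32.70 = $271.59
Net pay = $3,117.67 − $271.59 = $2,846.08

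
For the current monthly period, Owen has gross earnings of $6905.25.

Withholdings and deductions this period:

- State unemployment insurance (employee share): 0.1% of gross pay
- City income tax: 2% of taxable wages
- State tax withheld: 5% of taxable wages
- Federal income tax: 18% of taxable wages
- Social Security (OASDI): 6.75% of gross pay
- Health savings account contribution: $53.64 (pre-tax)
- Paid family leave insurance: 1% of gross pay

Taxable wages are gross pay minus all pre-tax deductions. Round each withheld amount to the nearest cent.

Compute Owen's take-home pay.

$4596.65

Health savings account contribution: $53.64
Taxable wages = $6905.25 − $53.64 = $6851.61
State tax withheld: $6851.61 × 0.05 = $342.58
Federal income tax: $6851.61 × 0.18 = $1233.29
City income tax: $6851.61 × 0.02 = $137.03
State unemployment insurance (employee share): $6905.25 × 0.001 = $6.91
Paid family leave insurance: $6905.25 × 0.01 = $69.05
Social Security (OASDI): $6905.25 × 0.0675 = $466.10
Total deductions = $53.64 + $342.58 + $1233.29 + $137.03 + $6.91 + $69.05 + $466.10 = $2308.60
Net pay = $6905.25 − $2308.60 = $4596.65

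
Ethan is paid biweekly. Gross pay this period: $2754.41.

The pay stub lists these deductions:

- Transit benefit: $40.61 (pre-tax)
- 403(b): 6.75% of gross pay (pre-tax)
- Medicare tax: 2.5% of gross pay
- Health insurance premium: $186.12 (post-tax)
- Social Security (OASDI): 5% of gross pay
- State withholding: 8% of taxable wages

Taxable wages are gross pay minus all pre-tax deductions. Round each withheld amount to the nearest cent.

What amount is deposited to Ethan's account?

Transit benefit: $40.61
403(b): $2754.41 × 0.0675 = $185.92
Pre-tax total = $40.61 + $185.92 = $226.53
Taxable wages = $2754.41 − $226.53 = $2527.88
State withholding: $2527.88 × 0.08 = $202.23
Social Security (OASDI): $2754.41 × 0.05 = $137.72
Medicare tax: $2754.41 × 0.025 = $68.86
Health insurance premium: $186.12
Total deductions = $40.61 + $185.92 + $202.23 + $137.72 + $68.86 + $186.12 = $821.46
Net pay = $2754.41 − $821.46 = $1932.95

$1932.95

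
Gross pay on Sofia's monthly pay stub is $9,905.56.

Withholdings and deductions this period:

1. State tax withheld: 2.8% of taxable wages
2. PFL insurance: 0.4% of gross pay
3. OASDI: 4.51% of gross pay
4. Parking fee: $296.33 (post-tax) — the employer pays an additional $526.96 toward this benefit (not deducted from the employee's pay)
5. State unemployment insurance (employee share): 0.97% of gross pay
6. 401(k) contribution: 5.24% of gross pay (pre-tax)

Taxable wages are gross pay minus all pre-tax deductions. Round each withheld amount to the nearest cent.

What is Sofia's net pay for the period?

$8,244.92

401(k) contribution: $9,905.56 × 0.0524 = $519.05
Taxable wages = $9,905.56 − $519.05 = $9,386.51
State tax withheld: $9,386.51 × 0.028 = $262.82
OASDI: $9,905.56 × 0.0451 = $446.74
State unemployment insurance (employee share): $9,905.56 × 0.0097 = $96.08
PFL insurance: $9,905.56 × 0.004 = $39.62
Parking fee: $296.33
(Employer's $526.96 toward parking fee is not withheld from the employee.)
Total deductions = $519.05 + $262.82 + $446.74 + $96.08 + $39.62 + $296.33 = $1,660.64
Net pay = $9,905.56 − $1,660.64 = $8,244.92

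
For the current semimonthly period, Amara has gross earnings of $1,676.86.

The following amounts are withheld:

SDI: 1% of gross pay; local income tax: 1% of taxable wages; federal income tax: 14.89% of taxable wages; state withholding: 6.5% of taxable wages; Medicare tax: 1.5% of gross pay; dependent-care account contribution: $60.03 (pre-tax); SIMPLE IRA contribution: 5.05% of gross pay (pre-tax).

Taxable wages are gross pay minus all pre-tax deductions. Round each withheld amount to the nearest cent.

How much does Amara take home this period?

Dependent-care account contribution: $60.03
SIMPLE IRA contribution: $1,676.86 × 0.0505 = $84.68
Pre-tax total = $60.03 + $84.68 = $144.71
Taxable wages = $1,676.86 − $144.71 = $1,532.15
Federal income tax: $1,532.15 × 0.1489 = $228.14
State withholding: $1,532.15 × 0.065 = $99.59
Local income tax: $1,532.15 × 0.01 = $15.32
Medicare tax: $1,676.86 × 0.015 = $25.15
SDI: $1,676.86 × 0.01 = $16.77
Total deductions = $60.03 + $84.68 + $228.14 + $99.59 + $15.32 + $25.15 + $16.77 = $529.68
Net pay = $1,676.86 − $529.68 = $1,147.18

$1,147.18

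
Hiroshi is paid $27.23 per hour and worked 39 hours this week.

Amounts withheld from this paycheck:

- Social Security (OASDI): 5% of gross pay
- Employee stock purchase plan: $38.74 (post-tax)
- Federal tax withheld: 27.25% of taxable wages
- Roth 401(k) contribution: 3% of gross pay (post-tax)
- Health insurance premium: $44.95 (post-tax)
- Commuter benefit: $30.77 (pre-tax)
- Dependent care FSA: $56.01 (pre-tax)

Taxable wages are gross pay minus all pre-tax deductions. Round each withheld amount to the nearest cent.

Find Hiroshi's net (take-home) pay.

$540.80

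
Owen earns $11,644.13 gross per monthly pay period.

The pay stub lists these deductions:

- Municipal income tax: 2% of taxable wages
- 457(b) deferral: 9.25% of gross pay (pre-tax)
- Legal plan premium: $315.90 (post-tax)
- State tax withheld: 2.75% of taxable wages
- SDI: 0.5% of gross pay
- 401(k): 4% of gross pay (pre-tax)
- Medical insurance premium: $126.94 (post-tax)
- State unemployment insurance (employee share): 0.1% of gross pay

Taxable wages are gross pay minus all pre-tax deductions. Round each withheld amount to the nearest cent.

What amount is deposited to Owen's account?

$9,108.76

401(k): $11,644.13 × 0.04 = $465.77
457(b) deferral: $11,644.13 × 0.0925 = $1,077.08
Pre-tax total = $465.77 + $1,077.08 = $1,542.85
Taxable wages = $11,644.13 − $1,542.85 = $10,101.28
Municipal income tax: $10,101.28 × 0.02 = $202.03
State tax withheld: $10,101.28 × 0.0275 = $277.79
SDI: $11,644.13 × 0.005 = $58.22
State unemployment insurance (employee share): $11,644.13 × 0.001 = $11.64
Legal plan premium: $315.90
Medical insurance premium: $126.94
Total deductions = $465.77 + $1,077.08 + $202.03 + $277.79 + $58.22 + $11.64 + $315.90 + $126.94 = $2,535.37
Net pay = $11,644.13 − $2,535.37 = $9,108.76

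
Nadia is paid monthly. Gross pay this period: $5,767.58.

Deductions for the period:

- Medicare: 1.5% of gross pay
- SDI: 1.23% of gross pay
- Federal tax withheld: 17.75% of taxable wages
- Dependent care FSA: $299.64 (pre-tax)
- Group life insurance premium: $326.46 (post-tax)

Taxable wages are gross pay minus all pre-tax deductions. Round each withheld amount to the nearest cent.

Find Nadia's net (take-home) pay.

Dependent care FSA: $299.64
Taxable wages = $5,767.58 − $299.64 = $5,467.94
Federal tax withheld: $5,467.94 × 0.1775 = $970.56
Medicare: $5,767.58 × 0.015 = $86.51
SDI: $5,767.58 × 0.0123 = $70.94
Group life insurance premium: $326.46
Total deductions = $299.64 + $970.56 + $86.51 + $70.94 + $326.46 = $1,754.11
Net pay = $5,767.58 − $1,754.11 = $4,013.47

$4,013.47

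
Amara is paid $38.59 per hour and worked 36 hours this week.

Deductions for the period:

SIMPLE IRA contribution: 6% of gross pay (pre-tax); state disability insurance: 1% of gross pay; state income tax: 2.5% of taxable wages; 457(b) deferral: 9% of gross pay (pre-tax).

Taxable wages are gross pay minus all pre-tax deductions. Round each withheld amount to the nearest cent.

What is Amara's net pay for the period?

Gross pay: 36 × $38.59 = $1389.24
SIMPLE IRA contribution: $1389.24 × 0.06 = $83.35
457(b) deferral: $1389.24 × 0.09 = $125.03
Pre-tax total = $83.35 + $125.03 = $208.38
Taxable wages = $1389.24 − $208.38 = $1180.86
State income tax: $1180.86 × 0.025 = $29.52
State disability insurance: $1389.24 × 0.01 = $13.89
Total deductions = $83.35 + $125.03 + $29.52 + $13.89 = $251.79
Net pay = $1389.24 − $251.79 = $1137.45

$1137.45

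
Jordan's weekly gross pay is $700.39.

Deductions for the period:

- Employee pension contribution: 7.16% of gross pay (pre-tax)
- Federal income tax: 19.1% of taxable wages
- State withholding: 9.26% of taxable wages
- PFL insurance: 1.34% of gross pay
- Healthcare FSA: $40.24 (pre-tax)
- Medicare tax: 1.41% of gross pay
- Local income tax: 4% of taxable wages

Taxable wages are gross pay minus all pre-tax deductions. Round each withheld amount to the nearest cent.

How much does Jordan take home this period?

$393.33

Healthcare FSA: $40.24
Employee pension contribution: $700.39 × 0.0716 = $50.15
Pre-tax total = $40.24 + $50.15 = $90.39
Taxable wages = $700.39 − $90.39 = $610.00
Federal income tax: $610.00 × 0.191 = $116.51
Local income tax: $610.00 × 0.04 = $24.40
State withholding: $610.00 × 0.0926 = $56.49
Medicare tax: $700.39 × 0.0141 = $9.88
PFL insurance: $700.39 × 0.0134 = $9.39
Total deductions = $40.24 + $50.15 + $116.51 + $24.40 + $56.49 + $9.88 + $9.39 = $307.06
Net pay = $700.39 − $307.06 = $393.33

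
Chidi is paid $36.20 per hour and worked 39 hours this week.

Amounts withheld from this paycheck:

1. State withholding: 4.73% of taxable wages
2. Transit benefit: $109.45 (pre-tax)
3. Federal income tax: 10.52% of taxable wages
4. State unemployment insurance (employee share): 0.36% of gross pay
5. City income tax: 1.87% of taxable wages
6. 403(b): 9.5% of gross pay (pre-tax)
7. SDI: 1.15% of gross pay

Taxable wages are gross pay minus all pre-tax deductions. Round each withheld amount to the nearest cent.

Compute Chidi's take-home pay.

$946.90

Gross pay: 39 × $36.20 = $1,411.80
403(b): $1,411.80 × 0.095 = $134.12
Transit benefit: $109.45
Pre-tax total = $134.12 + $109.45 = $243.57
Taxable wages = $1,411.80 − $243.57 = $1,168.23
Federal income tax: $1,168.23 × 0.1052 = $122.90
State withholding: $1,168.23 × 0.0473 = $55.26
City income tax: $1,168.23 × 0.0187 = $21.85
SDI: $1,411.80 × 0.0115 = $16.24
State unemployment insurance (employee share): $1,411.80 × 0.0036 = $5.08
Total deductions = $134.12 + $109.45 + $122.90 + $55.26 + $21.85 + $16.24 + $5.08 = $464.90
Net pay = $1,411.80 − $464.90 = $946.90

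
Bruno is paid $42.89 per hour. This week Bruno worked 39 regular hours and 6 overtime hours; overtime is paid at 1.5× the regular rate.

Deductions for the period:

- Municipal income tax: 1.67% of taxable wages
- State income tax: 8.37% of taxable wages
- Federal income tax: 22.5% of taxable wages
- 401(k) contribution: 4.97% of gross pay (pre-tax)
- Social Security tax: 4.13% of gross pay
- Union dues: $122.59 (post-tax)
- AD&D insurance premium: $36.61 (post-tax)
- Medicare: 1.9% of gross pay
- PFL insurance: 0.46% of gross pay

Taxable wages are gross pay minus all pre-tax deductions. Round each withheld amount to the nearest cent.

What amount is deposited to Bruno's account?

$1,026.97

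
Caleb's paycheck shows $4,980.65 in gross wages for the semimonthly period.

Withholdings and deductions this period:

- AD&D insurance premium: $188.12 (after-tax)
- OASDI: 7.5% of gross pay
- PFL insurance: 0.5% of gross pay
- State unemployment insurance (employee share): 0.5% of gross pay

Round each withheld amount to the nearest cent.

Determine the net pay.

$4,369.18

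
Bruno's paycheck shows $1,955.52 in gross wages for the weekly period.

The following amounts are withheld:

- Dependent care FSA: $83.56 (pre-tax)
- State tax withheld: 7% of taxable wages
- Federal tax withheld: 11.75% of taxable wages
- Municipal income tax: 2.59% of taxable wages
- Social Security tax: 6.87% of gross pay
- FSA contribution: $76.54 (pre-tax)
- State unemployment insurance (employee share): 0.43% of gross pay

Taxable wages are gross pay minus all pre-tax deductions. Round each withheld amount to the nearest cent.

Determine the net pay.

$1,269.53

FSA contribution: $76.54
Dependent care FSA: $83.56
Pre-tax total = $76.54 + $83.56 = $160.10
Taxable wages = $1,955.52 − $160.10 = $1,795.42
Municipal income tax: $1,795.42 × 0.0259 = $46.50
Federal tax withheld: $1,795.42 × 0.1175 = $210.96
State tax withheld: $1,795.42 × 0.07 = $125.68
Social Security tax: $1,955.52 × 0.0687 = $134.34
State unemployment insurance (employee share): $1,955.52 × 0.0043 = $8.41
Total deductions = $76.54 + $83.56 + $46.50 + $210.96 + $125.68 + $134.34 + $8.41 = $685.99
Net pay = $1,955.52 − $685.99 = $1,269.53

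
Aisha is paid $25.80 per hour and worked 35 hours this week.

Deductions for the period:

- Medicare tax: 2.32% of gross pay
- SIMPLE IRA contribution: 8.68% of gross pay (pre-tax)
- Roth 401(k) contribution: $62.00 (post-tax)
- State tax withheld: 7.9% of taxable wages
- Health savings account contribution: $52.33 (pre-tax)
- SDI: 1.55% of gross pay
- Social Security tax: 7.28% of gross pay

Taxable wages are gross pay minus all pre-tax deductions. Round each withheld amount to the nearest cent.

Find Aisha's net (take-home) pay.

Gross pay: 35 × $25.80 = $903.00
Health savings account contribution: $52.33
SIMPLE IRA contribution: $903.00 × 0.0868 = $78.38
Pre-tax total = $52.33 + $78.38 = $130.71
Taxable wages = $903.00 − $130.71 = $772.29
State tax withheld: $772.29 × 0.079 = $61.01
SDI: $903.00 × 0.0155 = $14.00
Medicare tax: $903.00 × 0.0232 = $20.95
Social Security tax: $903.00 × 0.0728 = $65.74
Roth 401(k) contribution: $62.00
Total deductions = $52.33 + $78.38 + $61.01 + $14.00 + $20.95 + $65.74 + $62.00 = $354.41
Net pay = $903.00 − $354.41 = $548.59

$548.59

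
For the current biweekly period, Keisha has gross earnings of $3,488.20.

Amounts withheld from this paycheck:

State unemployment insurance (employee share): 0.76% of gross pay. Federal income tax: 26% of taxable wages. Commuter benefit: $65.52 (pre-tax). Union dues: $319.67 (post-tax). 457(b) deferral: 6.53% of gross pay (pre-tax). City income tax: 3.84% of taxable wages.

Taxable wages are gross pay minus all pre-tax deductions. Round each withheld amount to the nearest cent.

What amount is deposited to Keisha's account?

457(b) deferral: $3,488.20 × 0.0653 = $227.78
Commuter benefit: $65.52
Pre-tax total = $227.78 + $65.52 = $293.30
Taxable wages = $3,488.20 − $293.30 = $3,194.90
Federal income tax: $3,194.90 × 0.26 = $830.67
City income tax: $3,194.90 × 0.0384 = $122.68
State unemployment insurance (employee share): $3,488.20 × 0.0076 = $26.51
Union dues: $319.67
Total deductions = $227.78 + $65.52 + $830.67 + $122.68 + $26.51 + $319.67 = $1,592.83
Net pay = $3,488.20 − $1,592.83 = $1,895.37

$1,895.37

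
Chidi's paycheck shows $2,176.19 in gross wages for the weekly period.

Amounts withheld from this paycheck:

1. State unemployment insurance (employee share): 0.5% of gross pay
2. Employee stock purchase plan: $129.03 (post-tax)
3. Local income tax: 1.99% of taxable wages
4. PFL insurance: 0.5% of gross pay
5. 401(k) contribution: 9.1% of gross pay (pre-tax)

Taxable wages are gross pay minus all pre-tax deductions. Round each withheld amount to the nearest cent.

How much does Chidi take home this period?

$1,788.00

401(k) contribution: $2,176.19 × 0.091 = $198.03
Taxable wages = $2,176.19 − $198.03 = $1,978.16
Local income tax: $1,978.16 × 0.0199 = $39.37
PFL insurance: $2,176.19 × 0.005 = $10.88
State unemployment insurance (employee share): $2,176.19 × 0.005 = $10.88
Employee stock purchase plan: $129.03
Total deductions = $198.03 + $39.37 + $10.88 + $10.88 + $129.03 = $388.19
Net pay = $2,176.19 − $388.19 = $1,788.00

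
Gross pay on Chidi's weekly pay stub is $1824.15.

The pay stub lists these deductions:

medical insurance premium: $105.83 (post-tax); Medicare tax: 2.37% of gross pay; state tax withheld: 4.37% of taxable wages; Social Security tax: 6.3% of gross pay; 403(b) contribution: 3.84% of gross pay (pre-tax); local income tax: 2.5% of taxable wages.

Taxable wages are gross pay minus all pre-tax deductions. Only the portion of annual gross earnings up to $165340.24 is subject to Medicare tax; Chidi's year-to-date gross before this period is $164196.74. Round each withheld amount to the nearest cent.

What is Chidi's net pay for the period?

$1385.75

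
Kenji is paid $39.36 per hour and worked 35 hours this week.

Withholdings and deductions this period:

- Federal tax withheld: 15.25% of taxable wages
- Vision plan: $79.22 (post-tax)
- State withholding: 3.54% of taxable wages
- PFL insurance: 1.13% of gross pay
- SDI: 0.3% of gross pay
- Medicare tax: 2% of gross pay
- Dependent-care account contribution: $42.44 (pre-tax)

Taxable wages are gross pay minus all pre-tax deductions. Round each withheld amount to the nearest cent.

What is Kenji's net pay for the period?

$957.82

Gross pay: 35 × $39.36 = $1,377.60
Dependent-care account contribution: $42.44
Taxable wages = $1,377.60 − $42.44 = $1,335.16
Federal tax withheld: $1,335.16 × 0.1525 = $203.61
State withholding: $1,335.16 × 0.0354 = $47.26
PFL insurance: $1,377.60 × 0.0113 = $15.57
Medicare tax: $1,377.60 × 0.02 = $27.55
SDI: $1,377.60 × 0.003 = $4.13
Vision plan: $79.22
Total deductions = $42.44 + $203.61 + $47.26 + $15.57 + $27.55 + $4.13 + $79.22 = $419.78
Net pay = $1,377.60 − $419.78 = $957.82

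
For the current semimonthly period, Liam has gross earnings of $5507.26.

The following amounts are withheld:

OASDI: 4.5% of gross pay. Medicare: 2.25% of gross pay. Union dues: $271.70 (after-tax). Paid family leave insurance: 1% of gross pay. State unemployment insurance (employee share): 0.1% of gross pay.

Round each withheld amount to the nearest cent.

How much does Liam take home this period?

Paid family leave insurance: $5507.26 × 0.01 = $55.07
OASDI: $5507.26 × 0.045 = $247.83
State unemployment insurance (employee share): $5507.26 × 0.001 = $5.51
Medicare: $5507.26 × 0.0225 = $123.91
Union dues: $271.70
Total deductions = $55.07 + $247.83 + $5.51 + $123.91 + $271.70 = $704.02
Net pay = $5507.26 − $704.02 = $4803.24

$4803.24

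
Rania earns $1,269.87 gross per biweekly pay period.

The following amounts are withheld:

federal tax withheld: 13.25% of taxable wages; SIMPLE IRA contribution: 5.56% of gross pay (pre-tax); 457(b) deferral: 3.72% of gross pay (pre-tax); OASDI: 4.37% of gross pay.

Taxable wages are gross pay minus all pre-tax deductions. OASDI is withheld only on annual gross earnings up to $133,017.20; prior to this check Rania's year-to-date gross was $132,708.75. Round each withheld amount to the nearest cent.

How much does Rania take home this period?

$985.91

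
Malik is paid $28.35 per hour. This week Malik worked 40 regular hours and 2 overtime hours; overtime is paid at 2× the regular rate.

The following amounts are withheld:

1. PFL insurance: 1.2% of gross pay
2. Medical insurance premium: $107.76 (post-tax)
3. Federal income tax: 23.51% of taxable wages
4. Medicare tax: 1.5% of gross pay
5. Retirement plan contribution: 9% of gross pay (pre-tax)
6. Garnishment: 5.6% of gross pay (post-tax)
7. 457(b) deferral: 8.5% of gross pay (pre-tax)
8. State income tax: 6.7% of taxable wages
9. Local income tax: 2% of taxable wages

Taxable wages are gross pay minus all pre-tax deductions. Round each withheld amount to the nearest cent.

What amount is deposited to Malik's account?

Regular pay: 40 × $28.35 = $1,134.00
Overtime pay: 2 × $28.35 × 2 = $113.40
Gross pay = $1,134.00 + $113.40 = $1,247.40
Retirement plan contribution: $1,247.40 × 0.09 = $112.27
457(b) deferral: $1,247.40 × 0.085 = $106.03
Pre-tax total = $112.27 + $106.03 = $218.30
Taxable wages = $1,247.40 − $218.30 = $1,029.10
State income tax: $1,029.10 × 0.067 = $68.95
Local income tax: $1,029.10 × 0.02 = $20.58
Federal income tax: $1,029.10 × 0.2351 = $241.94
PFL insurance: $1,247.40 × 0.012 = $14.97
Medicare tax: $1,247.40 × 0.015 = $18.71
Garnishment: $1,247.40 × 0.056 = $69.85
Medical insurance premium: $107.76
Total deductions = $112.27 + $106.03 + $68.95 + $20.58 + $241.94 + $14.97 + $18.71 + $69.85 + $107.76 = $761.06
Net pay = $1,247.40 − $761.06 = $486.34

$486.34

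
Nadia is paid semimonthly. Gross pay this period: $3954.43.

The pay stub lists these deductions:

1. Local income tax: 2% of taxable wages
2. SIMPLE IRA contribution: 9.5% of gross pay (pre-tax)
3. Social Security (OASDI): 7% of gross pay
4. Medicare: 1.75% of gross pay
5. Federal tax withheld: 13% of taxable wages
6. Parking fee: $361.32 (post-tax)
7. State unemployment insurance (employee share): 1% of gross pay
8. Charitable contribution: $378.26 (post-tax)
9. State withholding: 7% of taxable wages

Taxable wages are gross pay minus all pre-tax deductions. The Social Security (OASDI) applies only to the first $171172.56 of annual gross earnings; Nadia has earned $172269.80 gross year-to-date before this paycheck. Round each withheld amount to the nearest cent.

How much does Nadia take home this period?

SIMPLE IRA contribution: $3954.43 × 0.095 = $375.67
Taxable wages = $3954.43 − $375.67 = $3578.76
Federal tax withheld: $3578.76 × 0.13 = $465.24
Local income tax: $3578.76 × 0.02 = $71.58
State withholding: $3578.76 × 0.07 = $250.51
Medicare: $3954.43 × 0.0175 = $69.20
Social Security (OASDI): annual cap $171172.56 already reached (YTD $172269.80), so $0.00
State unemployment insurance (employee share): $3954.43 × 0.01 = $39.54
Charitable contribution: $378.26
Parking fee: $361.32
Total deductions = $375.67 + $465.24 + $71.58 + $250.51 + $69.20 + $0.00 + $39.54 + $378.26 + $361.32 = $2011.32
Net pay = $3954.43 − $2011.32 = $1943.11

$1943.11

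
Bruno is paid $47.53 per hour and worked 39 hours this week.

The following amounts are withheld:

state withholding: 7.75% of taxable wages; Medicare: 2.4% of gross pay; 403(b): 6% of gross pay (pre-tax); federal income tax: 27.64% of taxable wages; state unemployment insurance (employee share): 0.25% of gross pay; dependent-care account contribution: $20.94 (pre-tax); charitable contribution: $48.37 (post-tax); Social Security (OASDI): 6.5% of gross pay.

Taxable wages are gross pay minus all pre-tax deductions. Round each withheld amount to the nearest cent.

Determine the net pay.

$894.28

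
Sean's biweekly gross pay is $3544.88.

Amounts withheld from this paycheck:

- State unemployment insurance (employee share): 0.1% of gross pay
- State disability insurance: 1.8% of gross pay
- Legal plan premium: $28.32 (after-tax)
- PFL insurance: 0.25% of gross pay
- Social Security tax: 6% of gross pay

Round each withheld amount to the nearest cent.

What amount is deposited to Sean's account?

Social Security tax: $3544.88 × 0.06 = $212.69
State disability insurance: $3544.88 × 0.018 = $63.81
PFL insurance: $3544.88 × 0.0025 = $8.86
State unemployment insurance (employee share): $3544.88 × 0.001 = $3.54
Legal plan premium: $28.32
Total deductions = $212.69 + $63.81 + $8.86 + $3.54 + $28.32 = $317.22
Net pay = $3544.88 − $317.22 = $3227.66

$3227.66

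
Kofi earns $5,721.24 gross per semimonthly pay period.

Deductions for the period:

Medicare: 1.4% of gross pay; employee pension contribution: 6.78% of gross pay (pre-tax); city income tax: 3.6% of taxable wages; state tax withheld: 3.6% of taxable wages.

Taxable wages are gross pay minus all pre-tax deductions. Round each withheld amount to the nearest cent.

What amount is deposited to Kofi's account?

$4,869.24

Employee pension contribution: $5,721.24 × 0.0678 = $387.90
Taxable wages = $5,721.24 − $387.90 = $5,333.34
City income tax: $5,333.34 × 0.036 = $192.00
State tax withheld: $5,333.34 × 0.036 = $192.00
Medicare: $5,721.24 × 0.014 = $80.10
Total deductions = $387.90 + $192.00 + $192.00 + $80.10 = $852.00
Net pay = $5,721.24 − $852.00 = $4,869.24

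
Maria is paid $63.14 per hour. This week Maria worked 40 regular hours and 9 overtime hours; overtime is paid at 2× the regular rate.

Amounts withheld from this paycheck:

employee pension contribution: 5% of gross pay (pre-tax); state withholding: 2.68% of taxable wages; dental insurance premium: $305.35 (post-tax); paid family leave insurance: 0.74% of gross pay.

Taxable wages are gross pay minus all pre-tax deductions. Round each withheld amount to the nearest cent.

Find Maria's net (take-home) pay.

Regular pay: 40 × $63.14 = $2,525.60
Overtime pay: 9 × $63.14 × 2 = $1,136.52
Gross pay = $2,525.60 + $1,136.52 = $3,662.12
Employee pension contribution: $3,662.12 × 0.05 = $183.11
Taxable wages = $3,662.12 − $183.11 = $3,479.01
State withholding: $3,479.01 × 0.0268 = $93.24
Paid family leave insurance: $3,662.12 × 0.0074 = $27.10
Dental insurance premium: $305.35
Total deductions = $183.11 + $93.24 + $27.10 + $305.35 = $608.80
Net pay = $3,662.12 − $608.80 = $3,053.32

$3,053.32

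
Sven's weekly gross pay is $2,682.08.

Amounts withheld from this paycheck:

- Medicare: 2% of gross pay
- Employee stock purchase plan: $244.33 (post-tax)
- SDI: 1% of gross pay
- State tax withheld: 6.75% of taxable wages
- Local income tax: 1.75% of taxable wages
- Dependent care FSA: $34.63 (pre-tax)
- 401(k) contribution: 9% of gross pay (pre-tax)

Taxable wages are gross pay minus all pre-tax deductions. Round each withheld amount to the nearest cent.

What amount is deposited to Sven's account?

$1,876.75

Dependent care FSA: $34.63
401(k) contribution: $2,682.08 × 0.09 = $241.39
Pre-tax total = $34.63 + $241.39 = $276.02
Taxable wages = $2,682.08 − $276.02 = $2,406.06
State tax withheld: $2,406.06 × 0.0675 = $162.41
Local income tax: $2,406.06 × 0.0175 = $42.11
SDI: $2,682.08 × 0.01 = $26.82
Medicare: $2,682.08 × 0.02 = $53.64
Employee stock purchase plan: $244.33
Total deductions = $34.63 + $241.39 + $162.41 + $42.11 + $26.82 + $53.64 + $244.33 = $805.33
Net pay = $2,682.08 − $805.33 = $1,876.75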